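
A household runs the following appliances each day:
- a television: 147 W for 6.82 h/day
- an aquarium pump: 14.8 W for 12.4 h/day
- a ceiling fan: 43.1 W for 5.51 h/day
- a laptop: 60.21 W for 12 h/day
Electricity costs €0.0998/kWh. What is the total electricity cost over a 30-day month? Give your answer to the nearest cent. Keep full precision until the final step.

television: 147 W × 6.82 h × 30 d = 30,076 Wh = 30.08 kWh
aquarium pump: 14.8 W × 12.4 h × 30 d = 5,506 Wh = 5.506 kWh
ceiling fan: 43.1 W × 5.51 h × 30 d = 7,124 Wh = 7.124 kWh
laptop: 60.21 W × 12 h × 30 d = 21,676 Wh = 21.68 kWh
Total energy = 30.08 + 5.506 + 7.124 + 21.68 = 64.38 kWh
Cost = 64.38 kWh × €0.0998 = €6.43

€6.43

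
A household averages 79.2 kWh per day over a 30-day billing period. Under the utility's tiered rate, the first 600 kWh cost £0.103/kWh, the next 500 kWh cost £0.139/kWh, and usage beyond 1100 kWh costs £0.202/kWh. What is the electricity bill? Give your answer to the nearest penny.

Usage = 79.2 kWh/day × 30 days = 2376 kWh
First 600 kWh × £0.103 = £61.80
Next 500 kWh × £0.139 = £69.50
Remaining 1276 kWh × £0.202 = £257.75
Total = £389.05

£389.05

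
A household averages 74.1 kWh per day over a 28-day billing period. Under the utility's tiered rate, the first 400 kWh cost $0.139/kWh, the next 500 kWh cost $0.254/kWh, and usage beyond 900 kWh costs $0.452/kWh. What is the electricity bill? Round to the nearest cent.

Usage = 74.1 kWh/day × 28 days = 2074.8 kWh
First 400 kWh × $0.139 = $55.60
Next 500 kWh × $0.254 = $127.00
Remaining 1174.8 kWh × $0.452 = $531.01
Total = $713.61

$713.61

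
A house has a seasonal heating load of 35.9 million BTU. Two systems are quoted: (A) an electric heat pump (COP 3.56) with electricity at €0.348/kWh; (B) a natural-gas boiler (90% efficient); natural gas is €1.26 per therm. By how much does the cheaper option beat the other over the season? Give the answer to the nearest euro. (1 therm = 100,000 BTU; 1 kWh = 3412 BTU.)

Heat load = 35.9 × 10⁶ BTU = 35,900,000 BTU
Gas: input = 35,900,000 / 0.90 = 39,888,889 BTU = 398.9 therm → 398.9 × €1.26 = €502.60
Heat pump: 35,900,000 BTU / 3412 = 10,520 kWh heat; / 3.56 = 2,956 kWh in → × €0.348 = €1,028.52
Difference = |€502.60 − €1,028.52| = €525.92 ≈ €526

€526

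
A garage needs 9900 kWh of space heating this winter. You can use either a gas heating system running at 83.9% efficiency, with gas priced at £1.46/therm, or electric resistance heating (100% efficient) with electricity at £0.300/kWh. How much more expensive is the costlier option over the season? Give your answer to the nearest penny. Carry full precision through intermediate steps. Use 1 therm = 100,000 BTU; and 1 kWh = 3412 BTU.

£2382.19

Heat load = 9900 kWh × 3412 = 33,778,800 BTU
Gas: input = 33,778,800 / 0.839 = 40,260,787 BTU = 402.6 therm → 402.6 × £1.46 = £587.81
Electric: 33,778,800 BTU / 3412 = 9,900 kWh → × £0.300 = £2,970.00
Difference = |£587.81 − £2,970.00| = £2,382.19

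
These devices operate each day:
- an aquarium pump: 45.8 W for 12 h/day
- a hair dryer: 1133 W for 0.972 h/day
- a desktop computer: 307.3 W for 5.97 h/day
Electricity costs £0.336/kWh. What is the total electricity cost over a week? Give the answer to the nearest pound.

£8

aquarium pump: 45.8 W × 12 h × 7 d = 3,847 Wh = 3.847 kWh
hair dryer: 1133 W × 0.972 h × 7 d = 7,709 Wh = 7.709 kWh
desktop computer: 307.3 W × 5.97 h × 7 d = 12,842 Wh = 12.84 kWh
Total energy = 3.847 + 7.709 + 12.84 = 24.4 kWh
Cost = 24.4 kWh × £0.336 = £8.20 ≈ £8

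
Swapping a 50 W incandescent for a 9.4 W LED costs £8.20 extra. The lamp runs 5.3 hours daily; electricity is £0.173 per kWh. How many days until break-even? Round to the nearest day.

Power saved = 50 − 9.4 = 40.6 W
Daily energy saved = 40.6 W × 5.3 h = 215.2 Wh = 0.21518 kWh
Daily savings = 0.21518 × £0.173 = £0.0372
Payback = £8.20 / £0.0372 per day = 220.3 days

220 days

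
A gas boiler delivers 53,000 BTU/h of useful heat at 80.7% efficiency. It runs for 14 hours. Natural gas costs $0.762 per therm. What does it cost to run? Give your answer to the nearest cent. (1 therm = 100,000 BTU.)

$7.01

Heat delivered = 53,000 BTU/h × 14 h = 742,000 BTU
Gas input = 742,000 / 0.807 = 919,455 BTU
= 919,455 / 100,000 = 9.195 therm
Cost = 9.195 × $0.762/therm = $7.01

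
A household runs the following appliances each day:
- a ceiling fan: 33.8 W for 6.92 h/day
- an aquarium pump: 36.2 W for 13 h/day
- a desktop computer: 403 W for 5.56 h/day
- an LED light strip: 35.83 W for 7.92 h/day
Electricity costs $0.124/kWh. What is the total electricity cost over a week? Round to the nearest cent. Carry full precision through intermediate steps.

ceiling fan: 33.8 W × 6.92 h × 7 d = 1,637 Wh = 1.637 kWh
aquarium pump: 36.2 W × 13 h × 7 d = 3,294 Wh = 3.294 kWh
desktop computer: 403 W × 5.56 h × 7 d = 15,685 Wh = 15.68 kWh
LED light strip: 35.83 W × 7.92 h × 7 d = 1,986 Wh = 1.986 kWh
Total energy = 1.637 + 3.294 + 15.68 + 1.986 = 22.6 kWh
Cost = 22.6 kWh × $0.124 = $2.80

$2.80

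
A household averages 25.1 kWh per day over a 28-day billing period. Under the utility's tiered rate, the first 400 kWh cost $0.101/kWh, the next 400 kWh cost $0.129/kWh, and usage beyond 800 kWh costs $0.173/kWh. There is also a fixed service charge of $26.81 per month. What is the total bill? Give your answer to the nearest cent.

$106.27

Usage = 25.1 kWh/day × 28 days = 702.8 kWh
First 400 kWh × $0.101 = $40.40
Next 302.8 kWh × $0.129 = $39.06
Remaining tier: 0 kWh (not reached)
Energy charge = $79.46; + service $26.81 = $106.27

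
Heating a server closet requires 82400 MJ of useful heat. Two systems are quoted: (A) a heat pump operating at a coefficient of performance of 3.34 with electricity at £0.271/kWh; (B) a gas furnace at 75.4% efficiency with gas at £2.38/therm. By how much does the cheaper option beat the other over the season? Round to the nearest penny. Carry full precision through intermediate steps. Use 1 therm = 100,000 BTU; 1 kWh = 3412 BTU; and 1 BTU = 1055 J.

Heat load = 82400 MJ = 82,400,000,000 J / 1055 = 78,104,265 BTU
Gas: input = 78,104,265 / 0.754 = 103,586,559 BTU = 1,036 therm → 1,036 × £2.38 = £2,465.36
Heat pump: 78,104,265 BTU / 3412 = 22,890 kWh heat; / 3.34 = 6,854 kWh in → × £0.271 = £1,857.33
Difference = |£2,465.36 − £1,857.33| = £608.03

£608.03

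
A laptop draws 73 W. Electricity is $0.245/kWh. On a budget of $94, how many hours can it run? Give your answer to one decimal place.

Energy budget = $94 / $0.245 per kWh = 383.7 kWh = 383,673 Wh
Runtime = 383,673 Wh / 73 W = 5,256 h

5255.8 h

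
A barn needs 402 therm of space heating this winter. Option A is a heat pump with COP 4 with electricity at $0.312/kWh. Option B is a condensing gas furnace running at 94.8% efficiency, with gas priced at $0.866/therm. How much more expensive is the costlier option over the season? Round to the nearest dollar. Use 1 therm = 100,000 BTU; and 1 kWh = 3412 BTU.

$552

Heat load = 402 therm × 100,000 = 40,200,000 BTU
Gas: input = 40,200,000 / 0.948 = 42,405,063 BTU = 424.1 therm → 424.1 × $0.866 = $367.23
Heat pump: 40,200,000 BTU / 3412 = 11,780 kWh heat; / 4 = 2,945 kWh in → × $0.312 = $918.99
Difference = |$367.23 − $918.99| = $551.76 ≈ $552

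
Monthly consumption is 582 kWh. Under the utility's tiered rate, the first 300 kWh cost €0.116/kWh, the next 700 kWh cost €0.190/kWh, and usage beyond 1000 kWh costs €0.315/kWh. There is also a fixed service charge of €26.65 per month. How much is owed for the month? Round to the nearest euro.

€115

First 300 kWh × €0.116 = €34.80
Next 282 kWh × €0.190 = €53.58
Remaining tier: 0 kWh (not reached)
Energy charge = €88.38; + service €26.65 = €115.03 ≈ €115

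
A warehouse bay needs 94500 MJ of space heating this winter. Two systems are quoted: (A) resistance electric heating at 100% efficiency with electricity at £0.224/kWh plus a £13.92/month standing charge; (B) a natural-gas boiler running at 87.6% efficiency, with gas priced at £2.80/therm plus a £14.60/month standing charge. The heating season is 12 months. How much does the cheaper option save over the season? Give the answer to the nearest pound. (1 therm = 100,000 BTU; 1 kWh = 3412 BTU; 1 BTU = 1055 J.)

£3009

Heat load = 94500 MJ = 94,500,000,000 J / 1055 = 89,573,460 BTU
Gas: input = 89,573,460 / 0.876 = 102,252,808 BTU = 1,023 therm → 1,023 × £2.80 = £2,863.08; + 12 × £14.60 standing = £3,038.28
Electric: 89,573,460 BTU / 3412 = 26,250 kWh → × £0.224 = £5,880.56; + 12 × £13.92 standing = £6,047.60
Difference = |£3,038.28 − £6,047.60| = £3,009.32 ≈ £3009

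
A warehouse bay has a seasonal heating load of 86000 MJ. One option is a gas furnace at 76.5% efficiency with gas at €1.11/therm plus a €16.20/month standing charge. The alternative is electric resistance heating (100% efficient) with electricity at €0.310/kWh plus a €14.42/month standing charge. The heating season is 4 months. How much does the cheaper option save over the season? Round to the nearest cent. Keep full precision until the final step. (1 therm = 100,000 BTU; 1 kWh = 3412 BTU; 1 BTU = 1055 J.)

€6216.35

Heat load = 86000 MJ = 86,000,000,000 J / 1055 = 81,516,588 BTU
Gas: input = 81,516,588 / 0.765 = 106,557,631 BTU = 1,066 therm → 1,066 × €1.11 = €1,182.79; + 4 × €16.20 standing = €1,247.59
Electric: 81,516,588 BTU / 3412 = 23,890 kWh → × €0.310 = €7,406.26; + 4 × €14.42 standing = €7,463.94
Difference = |€1,247.59 − €7,463.94| = €6,216.35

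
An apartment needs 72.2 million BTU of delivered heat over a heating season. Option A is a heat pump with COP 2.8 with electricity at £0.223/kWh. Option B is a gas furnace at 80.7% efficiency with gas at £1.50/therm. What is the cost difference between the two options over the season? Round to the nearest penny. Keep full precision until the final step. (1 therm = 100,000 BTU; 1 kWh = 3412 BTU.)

Heat load = 72.2 × 10⁶ BTU = 72,200,000 BTU
Gas: input = 72,200,000 / 0.807 = 89,467,162 BTU = 894.7 therm → 894.7 × £1.50 = £1,342.01
Heat pump: 72,200,000 BTU / 3412 = 21,160 kWh heat; / 2.8 = 7,557 kWh in → × £0.223 = £1,685.29
Difference = |£1,342.01 − £1,685.29| = £343.28

£343.28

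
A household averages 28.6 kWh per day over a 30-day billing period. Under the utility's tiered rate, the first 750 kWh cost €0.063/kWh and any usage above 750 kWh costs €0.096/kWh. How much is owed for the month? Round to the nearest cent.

Usage = 28.6 kWh/day × 30 days = 858 kWh
First 750 kWh × €0.063 = €47.25
Remaining 108 kWh × €0.096 = €10.37
Total = €57.62

€57.62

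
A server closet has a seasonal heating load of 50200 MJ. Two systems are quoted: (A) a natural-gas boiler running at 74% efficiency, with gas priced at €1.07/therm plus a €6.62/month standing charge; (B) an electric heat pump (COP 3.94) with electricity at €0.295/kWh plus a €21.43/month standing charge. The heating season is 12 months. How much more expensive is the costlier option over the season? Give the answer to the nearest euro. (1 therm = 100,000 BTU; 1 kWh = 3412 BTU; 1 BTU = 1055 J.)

Heat load = 50200 MJ = 50,200,000,000 J / 1055 = 47,582,938 BTU
Gas: input = 47,582,938 / 0.74 = 64,301,268 BTU = 643 therm → 643 × €1.07 = €688.02; + 12 × €6.62 standing = €767.46
Heat pump: 47,582,938 BTU / 3412 = 13,950 kWh heat; / 3.94 = 3,540 kWh in → × €0.295 = €1,044.16; + 12 × €21.43 standing = €1,301.32
Difference = |€767.46 − €1,301.32| = €533.86 ≈ €534

€534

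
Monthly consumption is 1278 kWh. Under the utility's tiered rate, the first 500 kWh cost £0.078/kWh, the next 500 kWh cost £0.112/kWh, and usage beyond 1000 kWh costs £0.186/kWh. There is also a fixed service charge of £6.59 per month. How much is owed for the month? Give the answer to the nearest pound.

£153

First 500 kWh × £0.078 = £39.00
Next 500 kWh × £0.112 = £56.00
Remaining 278 kWh × £0.186 = £51.71
Energy charge = £146.71; + service £6.59 = £153.30 ≈ £153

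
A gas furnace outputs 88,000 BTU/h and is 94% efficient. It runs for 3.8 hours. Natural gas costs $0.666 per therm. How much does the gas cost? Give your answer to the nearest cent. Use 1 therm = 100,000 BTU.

$2.37

Heat delivered = 88,000 BTU/h × 3.8 h = 334,400 BTU
Gas input = 334,400 / 0.94 = 355,745 BTU
= 355,745 / 100,000 = 3.557 therm
Cost = 3.557 × $0.666/therm = $2.37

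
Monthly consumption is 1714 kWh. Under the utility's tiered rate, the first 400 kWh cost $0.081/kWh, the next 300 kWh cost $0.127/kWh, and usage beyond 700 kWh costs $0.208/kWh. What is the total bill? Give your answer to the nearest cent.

First 400 kWh × $0.081 = $32.40
Next 300 kWh × $0.127 = $38.10
Remaining 1014 kWh × $0.208 = $210.91
Total = $281.41

$281.41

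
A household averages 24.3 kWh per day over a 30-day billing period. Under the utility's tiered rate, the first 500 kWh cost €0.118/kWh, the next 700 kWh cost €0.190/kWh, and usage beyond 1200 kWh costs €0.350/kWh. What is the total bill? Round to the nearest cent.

Usage = 24.3 kWh/day × 30 days = 729 kWh
First 500 kWh × €0.118 = €59.00
Next 229 kWh × €0.190 = €43.51
Remaining tier: 0 kWh (not reached)
Total = €102.51

€102.51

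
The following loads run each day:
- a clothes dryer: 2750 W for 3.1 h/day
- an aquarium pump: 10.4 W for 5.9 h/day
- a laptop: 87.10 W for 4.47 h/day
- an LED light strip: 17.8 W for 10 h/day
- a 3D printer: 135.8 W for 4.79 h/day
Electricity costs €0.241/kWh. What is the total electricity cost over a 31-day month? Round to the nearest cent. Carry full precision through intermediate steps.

clothes dryer: 2750 W × 3.1 h × 31 d = 264,275 Wh = 264.3 kWh
aquarium pump: 10.4 W × 5.9 h × 31 d = 1,902 Wh = 1.902 kWh
laptop: 87.10 W × 4.47 h × 31 d = 12,069 Wh = 12.07 kWh
LED light strip: 17.8 W × 10 h × 31 d = 5,518 Wh = 5.518 kWh
3D printer: 135.8 W × 4.79 h × 31 d = 20,165 Wh = 20.16 kWh
Total energy = 264.3 + 1.902 + 12.07 + 5.518 + 20.16 = 303.9 kWh
Cost = 303.9 kWh × €0.241 = €73.25

€73.25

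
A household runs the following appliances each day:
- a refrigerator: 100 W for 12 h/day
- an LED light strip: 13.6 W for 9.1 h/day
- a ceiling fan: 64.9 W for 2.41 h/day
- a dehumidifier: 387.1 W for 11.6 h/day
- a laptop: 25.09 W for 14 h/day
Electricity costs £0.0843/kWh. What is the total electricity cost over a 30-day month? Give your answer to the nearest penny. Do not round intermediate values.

£15.99

refrigerator: 100 W × 12 h × 30 d = 36,000 Wh = 36 kWh
LED light strip: 13.6 W × 9.1 h × 30 d = 3,713 Wh = 3.713 kWh
ceiling fan: 64.9 W × 2.41 h × 30 d = 4,692 Wh = 4.692 kWh
dehumidifier: 387.1 W × 11.6 h × 30 d = 134,711 Wh = 134.7 kWh
laptop: 25.09 W × 14 h × 30 d = 10,538 Wh = 10.54 kWh
Total energy = 36 + 3.713 + 4.692 + 134.7 + 10.54 = 189.7 kWh
Cost = 189.7 kWh × £0.0843 = £15.99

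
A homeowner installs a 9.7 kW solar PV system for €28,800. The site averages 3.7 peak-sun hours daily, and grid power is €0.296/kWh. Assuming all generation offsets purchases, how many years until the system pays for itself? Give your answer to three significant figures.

Daily generation = 9.7 kW × 3.7 h = 35.89 kWh
Annual generation = 35.89 × 365 = 13100 kWh
Annual savings = 13100 × €0.296 = €3,877.56
Payback = €28,800 / €3,877.56 = 7.43 years

7.43 years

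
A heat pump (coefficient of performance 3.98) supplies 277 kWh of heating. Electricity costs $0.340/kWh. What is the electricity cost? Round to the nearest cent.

$23.66

Electrical input = 277 kWh / 3.98 = 69.6 kWh
Cost = 69.6 × $0.340/kWh = $23.66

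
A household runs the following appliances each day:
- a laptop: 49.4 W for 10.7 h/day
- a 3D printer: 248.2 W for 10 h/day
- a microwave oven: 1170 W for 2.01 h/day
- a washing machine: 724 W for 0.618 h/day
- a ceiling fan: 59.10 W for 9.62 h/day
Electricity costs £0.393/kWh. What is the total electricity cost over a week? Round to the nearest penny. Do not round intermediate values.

laptop: 49.4 W × 10.7 h × 7 d = 3,700 Wh = 3.7 kWh
3D printer: 248.2 W × 10 h × 7 d = 17,374 Wh = 17.37 kWh
microwave oven: 1170 W × 2.01 h × 7 d = 16,462 Wh = 16.46 kWh
washing machine: 724 W × 0.618 h × 7 d = 3,132 Wh = 3.132 kWh
ceiling fan: 59.10 W × 9.62 h × 7 d = 3,980 Wh = 3.98 kWh
Total energy = 3.7 + 17.37 + 16.46 + 3.132 + 3.98 = 44.65 kWh
Cost = 44.65 kWh × £0.393 = £17.55

£17.55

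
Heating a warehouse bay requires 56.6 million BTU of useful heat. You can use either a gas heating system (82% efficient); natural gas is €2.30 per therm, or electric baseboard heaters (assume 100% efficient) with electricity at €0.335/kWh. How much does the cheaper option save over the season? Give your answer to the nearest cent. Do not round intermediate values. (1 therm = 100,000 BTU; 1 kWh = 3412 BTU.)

€3969.59

Heat load = 56.6 × 10⁶ BTU = 56,600,000 BTU
Gas: input = 56,600,000 / 0.82 = 69,024,390 BTU = 690.2 therm → 690.2 × €2.30 = €1,587.56
Electric: 56,600,000 BTU / 3412 = 16,590 kWh → × €0.335 = €5,557.15
Difference = |€1,587.56 − €5,557.15| = €3,969.59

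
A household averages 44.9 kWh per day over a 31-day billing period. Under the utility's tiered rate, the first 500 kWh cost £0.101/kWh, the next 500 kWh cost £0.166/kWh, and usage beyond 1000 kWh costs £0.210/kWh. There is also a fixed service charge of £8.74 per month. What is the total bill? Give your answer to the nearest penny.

£224.54

Usage = 44.9 kWh/day × 31 days = 1391.9 kWh
First 500 kWh × £0.101 = £50.50
Next 500 kWh × £0.166 = £83.00
Remaining 391.9 kWh × £0.210 = £82.30
Energy charge = £215.80; + service £8.74 = £224.54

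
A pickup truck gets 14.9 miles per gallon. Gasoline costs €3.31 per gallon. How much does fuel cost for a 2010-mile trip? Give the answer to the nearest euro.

€447

Fuel = 2010 mi / 14.9 mpg = 134.9 gal
Cost = 134.9 gal × €3.31/gal = €446.52 ≈ €447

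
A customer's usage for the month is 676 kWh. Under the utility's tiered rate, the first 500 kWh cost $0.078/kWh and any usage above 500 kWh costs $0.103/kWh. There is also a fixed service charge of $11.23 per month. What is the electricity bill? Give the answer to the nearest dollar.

$68

First 500 kWh × $0.078 = $39.00
Remaining 176 kWh × $0.103 = $18.13
Energy charge = $57.13; + service $11.23 = $68.36 ≈ $68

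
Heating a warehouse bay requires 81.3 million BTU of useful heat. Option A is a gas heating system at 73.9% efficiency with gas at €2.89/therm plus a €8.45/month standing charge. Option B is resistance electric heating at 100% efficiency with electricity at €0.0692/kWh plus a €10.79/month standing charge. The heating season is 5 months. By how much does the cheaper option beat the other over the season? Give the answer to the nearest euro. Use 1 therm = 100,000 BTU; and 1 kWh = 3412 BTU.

Heat load = 81.3 × 10⁶ BTU = 81,300,000 BTU
Gas: input = 81,300,000 / 0.739 = 110,013,532 BTU = 1,100 therm → 1,100 × €2.89 = €3,179.39; + 5 × €8.45 standing = €3,221.64
Electric: 81,300,000 BTU / 3412 = 23,830 kWh → × €0.0692 = €1,648.87; + 5 × €10.79 standing = €1,702.82
Difference = |€3,221.64 − €1,702.82| = €1,518.82 ≈ €1519

€1519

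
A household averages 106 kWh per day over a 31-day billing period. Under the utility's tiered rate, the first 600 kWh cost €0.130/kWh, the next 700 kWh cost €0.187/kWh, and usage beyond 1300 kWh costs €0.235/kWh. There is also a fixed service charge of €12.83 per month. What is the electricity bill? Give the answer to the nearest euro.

€688

Usage = 106 kWh/day × 31 days = 3286 kWh
First 600 kWh × €0.130 = €78.00
Next 700 kWh × €0.187 = €130.90
Remaining 1986 kWh × €0.235 = €466.71
Energy charge = €675.61; + service €12.83 = €688.44 ≈ €688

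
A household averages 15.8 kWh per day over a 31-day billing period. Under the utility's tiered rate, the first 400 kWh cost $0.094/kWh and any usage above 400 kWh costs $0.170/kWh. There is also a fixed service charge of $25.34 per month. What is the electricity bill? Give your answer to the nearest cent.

$78.21

Usage = 15.8 kWh/day × 31 days = 489.8 kWh
First 400 kWh × $0.094 = $37.60
Remaining 89.8 kWh × $0.170 = $15.27
Energy charge = $52.87; + service $25.34 = $78.21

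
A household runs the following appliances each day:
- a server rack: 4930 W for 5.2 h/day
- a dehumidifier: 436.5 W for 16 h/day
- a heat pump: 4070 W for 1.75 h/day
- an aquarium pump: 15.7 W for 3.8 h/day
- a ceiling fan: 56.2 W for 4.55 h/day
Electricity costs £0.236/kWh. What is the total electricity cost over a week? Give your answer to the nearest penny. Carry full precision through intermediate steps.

server rack: 4930 W × 5.2 h × 7 d = 179,452 Wh = 179.5 kWh
dehumidifier: 436.5 W × 16 h × 7 d = 48,888 Wh = 48.89 kWh
heat pump: 4070 W × 1.75 h × 7 d = 49,858 Wh = 49.86 kWh
aquarium pump: 15.7 W × 3.8 h × 7 d = 418 Wh = 0.4176 kWh
ceiling fan: 56.2 W × 4.55 h × 7 d = 1,790 Wh = 1.79 kWh
Total energy = 179.5 + 48.89 + 49.86 + 0.4176 + 1.79 = 280.4 kWh
Cost = 280.4 kWh × £0.236 = £66.18

£66.18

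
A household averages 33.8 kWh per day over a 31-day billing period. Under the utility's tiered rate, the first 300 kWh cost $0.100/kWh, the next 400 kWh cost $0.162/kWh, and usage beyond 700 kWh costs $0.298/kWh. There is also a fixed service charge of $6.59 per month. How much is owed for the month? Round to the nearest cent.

$205.03

Usage = 33.8 kWh/day × 31 days = 1047.8 kWh
First 300 kWh × $0.100 = $30.00
Next 400 kWh × $0.162 = $64.80
Remaining 347.8 kWh × $0.298 = $103.64
Energy charge = $198.44; + service $6.59 = $205.03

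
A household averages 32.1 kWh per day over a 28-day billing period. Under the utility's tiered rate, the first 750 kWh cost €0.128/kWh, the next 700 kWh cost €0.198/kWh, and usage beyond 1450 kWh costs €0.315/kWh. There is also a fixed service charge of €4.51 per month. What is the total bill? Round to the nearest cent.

€129.97

Usage = 32.1 kWh/day × 28 days = 898.8 kWh
First 750 kWh × €0.128 = €96.00
Next 148.8 kWh × €0.198 = €29.46
Remaining tier: 0 kWh (not reached)
Energy charge = €125.46; + service €4.51 = €129.97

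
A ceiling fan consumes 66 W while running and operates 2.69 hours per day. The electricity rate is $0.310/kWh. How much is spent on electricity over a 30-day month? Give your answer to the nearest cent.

$1.65

Energy = 66 W × 2.69 h/day × 30 days = 5,326 Wh = 5.326 kWh
Cost = 5.326 kWh × $0.310/kWh = $1.65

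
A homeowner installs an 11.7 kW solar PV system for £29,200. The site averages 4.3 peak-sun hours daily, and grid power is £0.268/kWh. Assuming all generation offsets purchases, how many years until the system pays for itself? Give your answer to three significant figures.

Daily generation = 11.7 kW × 4.3 h = 50.31 kWh
Annual generation = 50.31 × 365 = 18363 kWh
Annual savings = 18363 × £0.268 = £4,921.32
Payback = £29,200 / £4,921.32 = 5.93 years

5.93 years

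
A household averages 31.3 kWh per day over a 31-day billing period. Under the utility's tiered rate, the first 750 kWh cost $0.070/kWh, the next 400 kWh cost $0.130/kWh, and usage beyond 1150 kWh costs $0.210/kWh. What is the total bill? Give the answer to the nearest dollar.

Usage = 31.3 kWh/day × 31 days = 970.3 kWh
First 750 kWh × $0.070 = $52.50
Next 220.3 kWh × $0.130 = $28.64
Remaining tier: 0 kWh (not reached)
Total = $81.14 ≈ $81

$81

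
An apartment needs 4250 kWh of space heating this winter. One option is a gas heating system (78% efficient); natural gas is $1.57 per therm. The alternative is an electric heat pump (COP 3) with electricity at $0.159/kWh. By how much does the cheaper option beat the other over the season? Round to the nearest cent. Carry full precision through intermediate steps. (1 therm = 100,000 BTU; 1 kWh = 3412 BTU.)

$66.63

Heat load = 4250 kWh × 3412 = 14,501,000 BTU
Gas: input = 14,501,000 / 0.78 = 18,591,026 BTU = 185.9 therm → 185.9 × $1.57 = $291.88
Heat pump: 14,501,000 BTU / 3412 = 4,250 kWh heat; / 3 = 1,417 kWh in → × $0.159 = $225.25
Difference = |$291.88 − $225.25| = $66.63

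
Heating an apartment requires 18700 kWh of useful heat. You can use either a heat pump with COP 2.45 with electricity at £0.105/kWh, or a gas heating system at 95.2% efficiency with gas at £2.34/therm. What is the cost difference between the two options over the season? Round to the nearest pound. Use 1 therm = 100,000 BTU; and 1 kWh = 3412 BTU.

£767

Heat load = 18700 kWh × 3412 = 63,804,400 BTU
Gas: input = 63,804,400 / 0.952 = 67,021,429 BTU = 670.2 therm → 670.2 × £2.34 = £1,568.30
Heat pump: 63,804,400 BTU / 3412 = 18,700 kWh heat; / 2.45 = 7,633 kWh in → × £0.105 = £801.43
Difference = |£1,568.30 − £801.43| = £766.87 ≈ £767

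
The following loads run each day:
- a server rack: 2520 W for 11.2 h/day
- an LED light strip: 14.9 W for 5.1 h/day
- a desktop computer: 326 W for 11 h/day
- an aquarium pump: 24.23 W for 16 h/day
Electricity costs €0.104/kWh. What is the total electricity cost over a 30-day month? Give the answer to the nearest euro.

server rack: 2520 W × 11.2 h × 30 d = 846,720 Wh = 846.7 kWh
LED light strip: 14.9 W × 5.1 h × 30 d = 2,280 Wh = 2.28 kWh
desktop computer: 326 W × 11 h × 30 d = 107,580 Wh = 107.6 kWh
aquarium pump: 24.23 W × 16 h × 30 d = 11,630 Wh = 11.63 kWh
Total energy = 846.7 + 2.28 + 107.6 + 11.63 = 968.2 kWh
Cost = 968.2 kWh × €0.104 = €100.69 ≈ €101

€101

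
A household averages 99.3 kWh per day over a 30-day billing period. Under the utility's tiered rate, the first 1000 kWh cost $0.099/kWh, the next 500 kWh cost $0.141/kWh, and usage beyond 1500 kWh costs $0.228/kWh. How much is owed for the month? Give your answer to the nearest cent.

$506.71

Usage = 99.3 kWh/day × 30 days = 2979 kWh
First 1000 kWh × $0.099 = $99.00
Next 500 kWh × $0.141 = $70.50
Remaining 1479 kWh × $0.228 = $337.21
Total = $506.71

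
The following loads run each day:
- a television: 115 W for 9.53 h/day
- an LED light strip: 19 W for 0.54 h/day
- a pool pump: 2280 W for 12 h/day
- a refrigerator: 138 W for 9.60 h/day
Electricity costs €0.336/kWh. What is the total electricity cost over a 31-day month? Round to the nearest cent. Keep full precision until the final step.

€310.30

television: 115 W × 9.53 h × 31 d = 33,974 Wh = 33.97 kWh
LED light strip: 19 W × 0.54 h × 31 d = 318 Wh = 0.3181 kWh
pool pump: 2280 W × 12 h × 31 d = 848,160 Wh = 848.2 kWh
refrigerator: 138 W × 9.60 h × 31 d = 41,069 Wh = 41.07 kWh
Total energy = 33.97 + 0.3181 + 848.2 + 41.07 = 923.5 kWh
Cost = 923.5 kWh × €0.336 = €310.30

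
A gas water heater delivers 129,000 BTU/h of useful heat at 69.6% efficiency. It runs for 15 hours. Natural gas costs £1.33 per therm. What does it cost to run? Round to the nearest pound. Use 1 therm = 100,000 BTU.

Heat delivered = 129,000 BTU/h × 15 h = 1,935,000 BTU
Gas input = 1,935,000 / 0.696 = 2,780,172 BTU
= 2,780,172 / 100,000 = 27.8 therm
Cost = 27.8 × £1.33/therm = £36.98 ≈ £37

£37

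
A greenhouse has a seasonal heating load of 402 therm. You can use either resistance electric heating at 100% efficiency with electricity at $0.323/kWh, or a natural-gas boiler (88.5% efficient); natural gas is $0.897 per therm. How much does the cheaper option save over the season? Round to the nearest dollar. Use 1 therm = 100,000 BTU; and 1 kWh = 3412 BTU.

Heat load = 402 therm × 100,000 = 40,200,000 BTU
Gas: input = 40,200,000 / 0.885 = 45,423,729 BTU = 454.2 therm → 454.2 × $0.897 = $407.45
Electric: 40,200,000 BTU / 3412 = 11,780 kWh → × $0.323 = $3,805.57
Difference = |$407.45 − $3,805.57| = $3,398.12 ≈ $3398

$3398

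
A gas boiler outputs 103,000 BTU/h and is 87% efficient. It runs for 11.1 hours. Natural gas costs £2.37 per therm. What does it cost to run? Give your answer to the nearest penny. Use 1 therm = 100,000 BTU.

Heat delivered = 103,000 BTU/h × 11.1 h = 1,143,300 BTU
Gas input = 1,143,300 / 0.87 = 1,314,138 BTU
= 1,314,138 / 100,000 = 13.14 therm
Cost = 13.14 × £2.37/therm = £31.15

£31.15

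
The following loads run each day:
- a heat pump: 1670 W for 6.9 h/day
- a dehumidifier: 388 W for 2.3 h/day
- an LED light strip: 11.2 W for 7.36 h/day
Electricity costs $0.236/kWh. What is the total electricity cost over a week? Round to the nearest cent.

heat pump: 1670 W × 6.9 h × 7 d = 80,661 Wh = 80.66 kWh
dehumidifier: 388 W × 2.3 h × 7 d = 6,247 Wh = 6.247 kWh
LED light strip: 11.2 W × 7.36 h × 7 d = 577 Wh = 0.577 kWh
Total energy = 80.66 + 6.247 + 0.577 = 87.48 kWh
Cost = 87.48 kWh × $0.236 = $20.65

$20.65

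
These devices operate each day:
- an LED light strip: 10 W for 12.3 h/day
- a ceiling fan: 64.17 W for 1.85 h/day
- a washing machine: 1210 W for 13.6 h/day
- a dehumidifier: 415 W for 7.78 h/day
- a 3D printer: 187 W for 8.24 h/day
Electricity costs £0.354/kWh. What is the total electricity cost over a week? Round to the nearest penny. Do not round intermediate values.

£53.20

LED light strip: 10 W × 12.3 h × 7 d = 861 Wh = 0.861 kWh
ceiling fan: 64.17 W × 1.85 h × 7 d = 831 Wh = 0.831 kWh
washing machine: 1210 W × 13.6 h × 7 d = 115,192 Wh = 115.2 kWh
dehumidifier: 415 W × 7.78 h × 7 d = 22,601 Wh = 22.6 kWh
3D printer: 187 W × 8.24 h × 7 d = 10,786 Wh = 10.79 kWh
Total energy = 0.861 + 0.831 + 115.2 + 22.6 + 10.79 = 150.3 kWh
Cost = 150.3 kWh × £0.354 = £53.20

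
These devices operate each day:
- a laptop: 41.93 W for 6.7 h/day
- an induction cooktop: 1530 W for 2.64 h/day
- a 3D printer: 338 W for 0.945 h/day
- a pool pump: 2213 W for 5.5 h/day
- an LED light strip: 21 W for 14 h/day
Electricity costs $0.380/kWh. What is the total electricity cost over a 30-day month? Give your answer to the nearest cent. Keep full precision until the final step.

$195.00

laptop: 41.93 W × 6.7 h × 30 d = 8,428 Wh = 8.428 kWh
induction cooktop: 1530 W × 2.64 h × 30 d = 121,176 Wh = 121.2 kWh
3D printer: 338 W × 0.945 h × 30 d = 9,582 Wh = 9.582 kWh
pool pump: 2213 W × 5.5 h × 30 d = 365,145 Wh = 365.1 kWh
LED light strip: 21 W × 14 h × 30 d = 8,820 Wh = 8.82 kWh
Total energy = 8.428 + 121.2 + 9.582 + 365.1 + 8.82 = 513.2 kWh
Cost = 513.2 kWh × $0.380 = $195.00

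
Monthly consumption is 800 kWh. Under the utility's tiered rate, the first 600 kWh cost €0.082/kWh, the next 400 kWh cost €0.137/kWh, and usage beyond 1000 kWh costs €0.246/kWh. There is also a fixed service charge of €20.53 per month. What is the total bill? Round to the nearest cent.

€97.13

First 600 kWh × €0.082 = €49.20
Next 200 kWh × €0.137 = €27.40
Remaining tier: 0 kWh (not reached)
Energy charge = €76.60; + service €20.53 = €97.13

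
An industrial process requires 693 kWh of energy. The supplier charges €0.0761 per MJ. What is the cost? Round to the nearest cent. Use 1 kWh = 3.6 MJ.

693 kWh × (3.6 MJ/kWh) = 2,495 MJ
Cost = 2,495 MJ × €0.0761/MJ = €189.85

€189.85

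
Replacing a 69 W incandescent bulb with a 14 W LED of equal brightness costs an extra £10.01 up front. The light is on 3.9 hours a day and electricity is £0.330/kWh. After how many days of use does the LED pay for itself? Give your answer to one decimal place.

141.4 days

Power saved = 69 − 14 = 55 W
Daily energy saved = 55 W × 3.9 h = 214.5 Wh = 0.2145 kWh
Daily savings = 0.2145 × £0.330 = £0.0708
Payback = £10.01 / £0.0708 per day = 141.4 days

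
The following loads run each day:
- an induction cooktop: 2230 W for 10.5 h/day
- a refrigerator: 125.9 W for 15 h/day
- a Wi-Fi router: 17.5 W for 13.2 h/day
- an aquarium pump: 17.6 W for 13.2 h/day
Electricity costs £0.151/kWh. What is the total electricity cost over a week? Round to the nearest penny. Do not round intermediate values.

induction cooktop: 2230 W × 10.5 h × 7 d = 163,905 Wh = 163.9 kWh
refrigerator: 125.9 W × 15 h × 7 d = 13,220 Wh = 13.22 kWh
Wi-Fi router: 17.5 W × 13.2 h × 7 d = 1,617 Wh = 1.617 kWh
aquarium pump: 17.6 W × 13.2 h × 7 d = 1,626 Wh = 1.626 kWh
Total energy = 163.9 + 13.22 + 1.617 + 1.626 = 180.4 kWh
Cost = 180.4 kWh × £0.151 = £27.24

£27.24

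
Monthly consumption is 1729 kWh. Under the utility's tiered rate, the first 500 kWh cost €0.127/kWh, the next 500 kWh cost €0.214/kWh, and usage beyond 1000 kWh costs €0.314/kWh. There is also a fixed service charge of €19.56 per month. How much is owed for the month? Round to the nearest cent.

€418.97

First 500 kWh × €0.127 = €63.50
Next 500 kWh × €0.214 = €107.00
Remaining 729 kWh × €0.314 = €228.91
Energy charge = €399.41; + service €19.56 = €418.97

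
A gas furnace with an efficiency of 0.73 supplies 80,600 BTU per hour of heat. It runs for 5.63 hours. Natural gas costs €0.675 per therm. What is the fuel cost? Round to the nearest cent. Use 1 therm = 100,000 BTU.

€4.20

Heat delivered = 80,600 BTU/h × 5.63 h = 453,778 BTU
Gas input = 453,778 / 0.73 = 621,614 BTU
= 621,614 / 100,000 = 6.216 therm
Cost = 6.216 × €0.675/therm = €4.20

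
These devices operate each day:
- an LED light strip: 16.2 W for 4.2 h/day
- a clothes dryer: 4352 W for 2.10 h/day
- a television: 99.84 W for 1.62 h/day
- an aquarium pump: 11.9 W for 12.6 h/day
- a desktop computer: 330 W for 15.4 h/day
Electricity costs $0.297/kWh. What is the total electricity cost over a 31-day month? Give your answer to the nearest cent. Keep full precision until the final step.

$134.43

LED light strip: 16.2 W × 4.2 h × 31 d = 2,109 Wh = 2.109 kWh
clothes dryer: 4352 W × 2.10 h × 31 d = 283,315 Wh = 283.3 kWh
television: 99.84 W × 1.62 h × 31 d = 5,014 Wh = 5.014 kWh
aquarium pump: 11.9 W × 12.6 h × 31 d = 4,648 Wh = 4.648 kWh
desktop computer: 330 W × 15.4 h × 31 d = 157,542 Wh = 157.5 kWh
Total energy = 2.109 + 283.3 + 5.014 + 4.648 + 157.5 = 452.6 kWh
Cost = 452.6 kWh × $0.297 = $134.43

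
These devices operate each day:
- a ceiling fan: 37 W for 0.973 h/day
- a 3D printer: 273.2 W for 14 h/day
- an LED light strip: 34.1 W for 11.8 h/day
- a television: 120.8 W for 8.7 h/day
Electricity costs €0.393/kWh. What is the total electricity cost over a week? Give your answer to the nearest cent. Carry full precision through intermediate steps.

€14.62

ceiling fan: 37 W × 0.973 h × 7 d = 252 Wh = 0.252 kWh
3D printer: 273.2 W × 14 h × 7 d = 26,774 Wh = 26.77 kWh
LED light strip: 34.1 W × 11.8 h × 7 d = 2,817 Wh = 2.817 kWh
television: 120.8 W × 8.7 h × 7 d = 7,357 Wh = 7.357 kWh
Total energy = 0.252 + 26.77 + 2.817 + 7.357 = 37.2 kWh
Cost = 37.2 kWh × €0.393 = €14.62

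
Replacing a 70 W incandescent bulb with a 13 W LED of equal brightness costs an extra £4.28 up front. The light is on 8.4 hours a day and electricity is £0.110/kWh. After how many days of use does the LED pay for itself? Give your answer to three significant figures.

Power saved = 70 − 13 = 57 W
Daily energy saved = 57 W × 8.4 h = 478.8 Wh = 0.4788 kWh
Daily savings = 0.4788 × £0.110 = £0.0527
Payback = £4.28 / £0.0527 per day = 81.26 days

81.3 days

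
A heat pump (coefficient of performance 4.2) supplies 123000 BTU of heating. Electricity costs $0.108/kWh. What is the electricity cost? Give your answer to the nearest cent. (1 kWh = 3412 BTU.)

Heat delivered = 123,000 BTU / 3412 = 36.05 kWh
Electrical input = 36.05 kWh / 4.2 = 8.583 kWh
Cost = 8.583 × $0.108/kWh = $0.93

$0.93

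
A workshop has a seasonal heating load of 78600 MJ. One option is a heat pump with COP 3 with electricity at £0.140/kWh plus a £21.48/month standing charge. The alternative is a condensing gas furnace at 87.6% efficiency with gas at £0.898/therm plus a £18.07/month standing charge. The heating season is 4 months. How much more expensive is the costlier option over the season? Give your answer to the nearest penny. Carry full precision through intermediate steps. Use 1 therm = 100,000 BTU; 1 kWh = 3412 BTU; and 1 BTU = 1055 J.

£268.89

Heat load = 78600 MJ = 78,600,000,000 J / 1055 = 74,502,370 BTU
Gas: input = 74,502,370 / 0.876 = 85,048,367 BTU = 850.5 therm → 850.5 × £0.898 = £763.73; + 4 × £18.07 standing = £836.01
Heat pump: 74,502,370 BTU / 3412 = 21,840 kWh heat; / 3 = 7,278 kWh in → × £0.140 = £1,018.99; + 4 × £21.48 standing = £1,104.91
Difference = |£836.01 − £1,104.91| = £268.89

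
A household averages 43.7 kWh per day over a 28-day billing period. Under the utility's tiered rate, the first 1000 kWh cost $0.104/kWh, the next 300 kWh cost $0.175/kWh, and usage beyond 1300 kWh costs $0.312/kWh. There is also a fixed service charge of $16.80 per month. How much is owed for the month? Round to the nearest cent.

Usage = 43.7 kWh/day × 28 days = 1223.6 kWh
First 1000 kWh × $0.104 = $104.00
Next 223.6 kWh × $0.175 = $39.13
Remaining tier: 0 kWh (not reached)
Energy charge = $143.13; + service $16.80 = $159.93

$159.93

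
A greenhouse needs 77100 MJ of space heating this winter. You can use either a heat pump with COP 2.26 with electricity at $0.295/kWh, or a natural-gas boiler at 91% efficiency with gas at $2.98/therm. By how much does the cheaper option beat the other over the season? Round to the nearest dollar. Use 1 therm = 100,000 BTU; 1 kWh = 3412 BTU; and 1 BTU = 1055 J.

Heat load = 77100 MJ = 77,100,000,000 J / 1055 = 73,080,569 BTU
Gas: input = 73,080,569 / 0.91 = 80,308,317 BTU = 803.1 therm → 803.1 × $2.98 = $2,393.19
Heat pump: 73,080,569 BTU / 3412 = 21,420 kWh heat; / 2.26 = 9,477 kWh in → × $0.295 = $2,795.80
Difference = |$2,393.19 − $2,795.80| = $402.61 ≈ $403

$403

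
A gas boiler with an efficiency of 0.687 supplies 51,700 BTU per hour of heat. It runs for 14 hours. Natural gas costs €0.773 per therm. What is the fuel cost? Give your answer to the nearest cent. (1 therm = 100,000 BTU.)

€8.14

Heat delivered = 51,700 BTU/h × 14 h = 723,800 BTU
Gas input = 723,800 / 0.687 = 1,053,566 BTU
= 1,053,566 / 100,000 = 10.54 therm
Cost = 10.54 × €0.773/therm = €8.14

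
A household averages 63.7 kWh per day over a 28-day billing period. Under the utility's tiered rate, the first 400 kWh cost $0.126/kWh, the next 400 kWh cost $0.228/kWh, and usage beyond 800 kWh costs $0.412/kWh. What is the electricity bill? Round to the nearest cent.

$546.84

Usage = 63.7 kWh/day × 28 days = 1783.6 kWh
First 400 kWh × $0.126 = $50.40
Next 400 kWh × $0.228 = $91.20
Remaining 983.6 kWh × $0.412 = $405.24
Total = $546.84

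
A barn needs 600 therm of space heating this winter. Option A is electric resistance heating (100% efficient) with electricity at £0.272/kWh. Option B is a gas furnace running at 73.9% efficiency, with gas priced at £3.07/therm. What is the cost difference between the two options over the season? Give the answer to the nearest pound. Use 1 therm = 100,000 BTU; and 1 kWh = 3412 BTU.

Heat load = 600 therm × 100,000 = 60,000,000 BTU
Gas: input = 60,000,000 / 0.739 = 81,190,798 BTU = 811.9 therm → 811.9 × £3.07 = £2,492.56
Electric: 60,000,000 BTU / 3412 = 17,580 kWh → × £0.272 = £4,783.12
Difference = |£2,492.56 − £4,783.12| = £2,290.56 ≈ £2291

£2291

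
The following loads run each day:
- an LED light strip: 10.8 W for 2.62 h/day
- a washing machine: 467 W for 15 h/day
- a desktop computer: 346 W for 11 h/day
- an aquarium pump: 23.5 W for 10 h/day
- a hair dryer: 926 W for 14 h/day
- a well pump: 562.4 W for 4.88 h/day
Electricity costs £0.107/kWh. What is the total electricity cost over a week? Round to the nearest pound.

LED light strip: 10.8 W × 2.62 h × 7 d = 198 Wh = 0.1981 kWh
washing machine: 467 W × 15 h × 7 d = 49,035 Wh = 49.03 kWh
desktop computer: 346 W × 11 h × 7 d = 26,642 Wh = 26.64 kWh
aquarium pump: 23.5 W × 10 h × 7 d = 1,645 Wh = 1.645 kWh
hair dryer: 926 W × 14 h × 7 d = 90,748 Wh = 90.75 kWh
well pump: 562.4 W × 4.88 h × 7 d = 19,212 Wh = 19.21 kWh
Total energy = 0.1981 + 49.03 + 26.64 + 1.645 + 90.75 + 19.21 = 187.5 kWh
Cost = 187.5 kWh × £0.107 = £20.06 ≈ £20

£20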